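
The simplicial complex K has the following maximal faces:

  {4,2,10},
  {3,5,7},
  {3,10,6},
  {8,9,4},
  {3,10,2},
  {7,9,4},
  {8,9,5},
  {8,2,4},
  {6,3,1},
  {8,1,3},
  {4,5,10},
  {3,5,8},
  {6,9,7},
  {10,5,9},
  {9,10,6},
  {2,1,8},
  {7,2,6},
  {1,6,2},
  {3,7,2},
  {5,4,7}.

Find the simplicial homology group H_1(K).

H_1 ≅ Z ⊕ Z_2.

K has 10 vertices, 30 edges, 20 triangles.
rank ∂_1 = 9, rank ∂_2 = 20 ⇒ b_1 = 30 − 9 − 20 = 1; ∂_2 has invariant factor(s) [2] giving torsion. So H_1 = Z ⊕ Z_2.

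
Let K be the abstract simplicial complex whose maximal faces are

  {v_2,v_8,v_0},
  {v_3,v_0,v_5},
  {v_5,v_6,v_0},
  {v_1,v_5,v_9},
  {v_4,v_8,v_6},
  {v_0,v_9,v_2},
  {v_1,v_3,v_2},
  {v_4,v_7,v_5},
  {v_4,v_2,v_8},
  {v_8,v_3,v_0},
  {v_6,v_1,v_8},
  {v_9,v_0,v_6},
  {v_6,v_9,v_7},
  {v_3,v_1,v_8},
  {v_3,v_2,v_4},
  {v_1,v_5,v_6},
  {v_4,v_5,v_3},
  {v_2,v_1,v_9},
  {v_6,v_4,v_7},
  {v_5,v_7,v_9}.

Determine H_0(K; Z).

H_0 = Z.

Fix the vertex order v_0 < v_1 < v_2 < v_3 < v_4 < v_5 < v_6 < v_7 < v_8 < v_9 and write every simplex with vertices in increasing order. Then dim K = 2 and the simplices of K are:

  0-simplices (10): [v_0], [v_1], [v_2], [v_3], [v_4], [v_5], [v_6], [v_7], [v_8], [v_9]
  1-simplices (30): (30 of them)
  2-simplices (20): (20 of them)

giving chain groups C_0 ≅ Z^10, C_1 ≅ Z^30, C_2 ≅ Z^20.

∂_1: C_1 → C_0 sends each edge [p,q] (with p < q) to q − p. For instance
  ∂[v_5,v_9] = [v_9] − [v_5].
The 10×30 boundary matrix has rank 9 and Smith normal form diag(1,1,1,1,1,1,1,1,1).

The boundary map ∂_2: C_2 → C_1 maps a triangle to the signed sum of its edges. For instance
  ∂[v_0,v_6,v_9] = [v_6,v_9] − [v_0,v_9] + [v_0,v_6],
  ∂[v_1,v_5,v_6] = [v_5,v_6] − [v_1,v_6] + [v_1,v_5].
The resulting 30×20 matrix has rank 20, and its Smith normal form has invariant factors (1,1,1,1,1,1,1,1,1,1,1,1,1,1,1,1,1,1,1,2).

Reading off H_k = ker ∂_k / im ∂_{k+1}:

  H_0: rank C_0 − rank ∂_1 = 10 − 9 = 1, and the invariant factors of ∂_1 are all 1, so H_0 ≅ Z.

(K is a triangulation of the Klein bottle.)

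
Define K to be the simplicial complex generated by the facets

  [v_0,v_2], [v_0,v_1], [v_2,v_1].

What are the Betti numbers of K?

Take the total order v_0 < v_1 < v_2 on the vertex set. Then K (dimension 1) consists of the simplices:

  0-simplices (3): [v_0], [v_1], [v_2]
  1-simplices (3): [v_0,v_1], [v_0,v_2], [v_1,v_2]

giving chain groups C_0 ≅ Z^3, C_1 ≅ Z^3.

The boundary map ∂_1: C_1 → C_0 is given by ∂[p,q] = [q] − [p].
The 3×3 boundary matrix has rank 2 and Smith normal form diag(1,1).

Now H_k = ker ∂_k / im ∂_{k+1}, so:

  H_0: rank C_0 − rank ∂_1 = 3 − 2 = 1, and the invariant factors of ∂_1 are all 1, so H_0 ≅ Z.
  H_1: rank ker ∂_1 − rank ∂_2 = (3 − 2) − 0 = 1, and there is no ∂_2, so H_1 ≅ Z.

Hence the Betti numbers are b_0 = 1, b_1 = 1.

b_0 = 1, b_1 = 1.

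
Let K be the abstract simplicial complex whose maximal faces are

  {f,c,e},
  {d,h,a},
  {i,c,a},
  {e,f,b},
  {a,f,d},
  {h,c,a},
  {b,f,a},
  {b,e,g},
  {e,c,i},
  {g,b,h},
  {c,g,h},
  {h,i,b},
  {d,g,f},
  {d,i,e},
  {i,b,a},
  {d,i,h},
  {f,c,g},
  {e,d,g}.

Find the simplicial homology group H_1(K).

H_1 = Z ⊕ Z/2Z.

We work with the vertex ordering a < b < c < d < e < f < g < h < i. The simplices of K, each written with vertices in increasing order, are:

  0-simplices (9): a, b, c, d, e, f, g, h, i
  1-simplices (27): ab, ac, ad, af, ah, ai, be, bf, bg, bh, bi, ce, cf, cg, ch, ci, de, df, dg, dh, di, ef, eg, ei, fg, gh, hi
  2-simplices (18): abf, abi, ach, aci, adf, adh, bef, beg, bgh, bhi, cef, cei, cfg, cgh, deg, dei, dfg, dhi

giving chain groups C_0 ≅ Z^9, C_1 ≅ Z^27, C_2 ≅ Z^18.

∂_1: C_1 → C_0 sends each edge [p,q] (with p < q) to q − p. For instance
  ∂ah = h − a.
The 9×27 boundary matrix has rank 8 and Smith normal form diag(1,1,1,1,1,1,1,1).

The boundary map ∂_2: C_2 → C_1 acts by ∂[p,q,r] = [q,r] − [p,r] + [p,q]. For instance
  ∂ach = ch − ah + ac,
  ∂bhi = hi − bi + bh.
The 27×18 boundary matrix has rank 18 and Smith normal form diag(1,1,1,1,1,1,1,1,1,1,1,1,1,1,1,1,1,2).

Now H_k = ker ∂_k / im ∂_{k+1}, so:

  H_1: rank ker ∂_1 − rank ∂_2 = (27 − 8) − 18 = 1, and ∂_2 has invariant factor 2 > 1, so H_1 = Z ⊕ Z/2Z.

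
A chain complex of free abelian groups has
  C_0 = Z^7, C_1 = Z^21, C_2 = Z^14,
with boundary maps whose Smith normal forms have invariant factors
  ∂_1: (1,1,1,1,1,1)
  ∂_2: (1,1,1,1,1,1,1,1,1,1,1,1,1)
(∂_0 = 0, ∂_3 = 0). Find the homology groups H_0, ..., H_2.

H_0: b_0 = 7 − 0 − 6 = 1; torsion from ∂_1 factors > 1: none. So H_0 = Z.
H_1: b_1 = 21 − 6 − 13 = 2; torsion from ∂_2 factors > 1: none. So H_1 = Z^2.
H_2: b_2 = 14 − 13 − 0 = 1; torsion from ∂_3 factors > 1: none. So H_2 = Z.

H_0 = Z,  H_1 = Z^2,  H_2 = Z.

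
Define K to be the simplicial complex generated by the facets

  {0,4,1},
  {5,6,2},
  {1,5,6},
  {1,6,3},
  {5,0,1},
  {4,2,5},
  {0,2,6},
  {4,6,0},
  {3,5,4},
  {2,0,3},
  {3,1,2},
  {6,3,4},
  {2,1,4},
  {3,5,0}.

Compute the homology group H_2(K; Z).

We work with the vertex ordering 0 < 1 < 2 < 3 < 4 < 5 < 6. The simplices of K, each written with vertices in increasing order, are:

  0-simplices (7): [0], [1], [2], [3], [4], [5], [6]
  1-simplices (21): [0,1], [0,2], [0,3], [0,4], [0,5], [0,6], [1,2], [1,3], [1,4], [1,5], [1,6], [2,3], [2,4], [2,5], [2,6], [3,4], [3,5], [3,6], [4,5], [4,6], [5,6]
  2-simplices (14): [0,1,4], [0,1,5], [0,2,3], [0,2,6], [0,3,5], [0,4,6], [1,2,3], [1,2,4], [1,3,6], [1,5,6], [2,4,5], [2,5,6], [3,4,5], [3,4,6]

giving chain groups C_0 ≅ Z^7, C_1 ≅ Z^21, C_2 ≅ Z^14.

The boundary map ∂_1: C_1 → C_0 sends each edge [p,q] (with p < q) to q − p.
As a 7×21 matrix over Z this has rank 6, with invariant factors (1,1,1,1,1,1).

The boundary map ∂_2: C_2 → C_1 maps a triangle to the signed sum of its edges. For instance
  ∂[0,2,6] = [2,6] − [0,6] + [0,2],
  ∂[1,3,6] = [3,6] − [1,6] + [1,3].
This gives a 21×14 integer matrix of rank 13; reducing to Smith normal form yields diagonal entries (1,1,1,1,1,1,1,1,1,1,1,1,1).

Reading off H_k = ker ∂_k / im ∂_{k+1}:

  H_2: rank ker ∂_2 − rank ∂_3 = (14 − 13) − 0 = 1, and there is no ∂_3, so H_2 = Z.

H_2 = Z.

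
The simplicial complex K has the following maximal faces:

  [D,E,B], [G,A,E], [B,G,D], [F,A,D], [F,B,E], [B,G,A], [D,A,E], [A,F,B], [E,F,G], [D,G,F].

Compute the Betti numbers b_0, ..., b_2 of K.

Order the vertices as A < B < D < E < F < G. Listing each simplex with vertices in this order, K has dimension 2 with simplices:

  0-simplices (6): A, B, D, E, F, G
  1-simplices (15): AB, AD, AE, AF, AG, BD, BE, BF, BG, DE, DF, DG, EF, EG, FG
  2-simplices (10): ABF, ABG, ADE, ADF, AEG, BDE, BDG, BEF, DFG, EFG

giving chain groups C_0 ≅ Z^6, C_1 ≅ Z^15, C_2 ≅ Z^10.

∂_1: C_1 → C_0 maps an edge to its endpoints' difference, ∂[p,q] = q − p. For instance
  ∂BD = D − B.
As a 6×15 matrix over Z this has rank 5, with invariant factors (1,1,1,1,1).

∂_2: C_2 → C_1 sends each 2-simplex [p,q,r] to [q,r] − [p,r] + [p,q]. For instance
  ∂ADE = DE − AE + AD,
  ∂EFG = FG − EG + EF.
The 15×10 boundary matrix has rank 10 and Smith normal form diag(1,1,1,1,1,1,1,1,1,2).

Now H_k = ker ∂_k / im ∂_{k+1}, so:

  H_0: rank C_0 − rank ∂_1 = 6 − 5 = 1, and the invariant factors of ∂_1 are all 1, so H_0 = Z.
  H_1: rank ker ∂_1 − rank ∂_2 = (15 − 5) − 10 = 0, and ∂_2 has invariant factor 2 > 1, so H_1 = Z/2Z.
  H_2: rank ker ∂_2 − rank ∂_3 = (10 − 10) − 0 = 0, and there is no ∂_3, so H_2 = 0.

As a check, the Euler characteristic is 6 − 15 + 10 = 1, which agrees with 1 − 0 + 0 = 1.

Hence the Betti numbers are b_0 = 1, b_1 = 0, b_2 = 0.

b_0 = 1, b_1 = 0, b_2 = 0.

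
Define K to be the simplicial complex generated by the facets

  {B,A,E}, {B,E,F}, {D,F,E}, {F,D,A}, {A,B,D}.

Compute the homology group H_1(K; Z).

H_1 = Z.

We work with the vertex ordering A < B < D < E < F. The simplices of K, each written with vertices in increasing order, are:

  0-simplices (5): A, B, D, E, F
  1-simplices (10): AB, AD, AE, AF, BD, BE, BF, DE, DF, EF
  2-simplices (5): ABD, ABE, ADF, BEF, DEF

Hence C_0 ≅ Z^5, C_1 ≅ Z^10, C_2 ≅ Z^5.

Boundary ∂_1: C_1 → C_0 maps an edge to its endpoints' difference, ∂[p,q] = q − p.
As a 5×10 matrix over Z this has rank 4, with invariant factors (1,1,1,1).

The boundary map ∂_2: C_2 → C_1 sends each 2-simplex [p,q,r] to [q,r] − [p,r] + [p,q]. For instance
  ∂BEF = EF − BF + BE,
  ∂ABE = BE − AE + AB.
The resulting 10×5 matrix has rank 5, and its Smith normal form has invariant factors (1,1,1,1,1).

Computing H_k = (kernel of ∂_k) / (image of ∂_{k+1}):

  H_1: rank ker ∂_1 − rank ∂_2 = (10 − 4) − 5 = 1, and the invariant factors of ∂_2 are all 1, so H_1 = Z.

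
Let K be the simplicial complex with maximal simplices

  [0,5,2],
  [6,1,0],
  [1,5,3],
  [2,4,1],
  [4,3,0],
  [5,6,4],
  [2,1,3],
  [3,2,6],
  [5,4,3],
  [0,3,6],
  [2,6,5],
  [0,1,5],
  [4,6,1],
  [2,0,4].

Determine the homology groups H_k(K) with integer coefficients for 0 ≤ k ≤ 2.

We work with the vertex ordering 0 < 1 < 2 < 3 < 4 < 5 < 6. The simplices of K, each written with vertices in increasing order, are:

  0-simplices (7): [0], [1], [2], [3], [4], [5], [6]
  1-simplices (21): [0,1], [0,2], [0,3], [0,4], [0,5], [0,6], [1,2], [1,3], [1,4], [1,5], [1,6], [2,3], [2,4], [2,5], [2,6], [3,4], [3,5], [3,6], [4,5], [4,6], [5,6]
  2-simplices (14): [0,1,5], [0,1,6], [0,2,4], [0,2,5], [0,3,4], [0,3,6], [1,2,3], [1,2,4], [1,3,5], [1,4,6], [2,3,6], [2,5,6], [3,4,5], [4,5,6]

giving chain groups C_0 ≅ Z^7, C_1 ≅ Z^21, C_2 ≅ Z^14.

Boundary ∂_1: C_1 → C_0 maps an edge to its endpoints' difference, ∂[p,q] = q − p. For instance
  ∂[1,3] = [3] − [1].
The 7×21 boundary matrix has rank 6 and Smith normal form diag(1,1,1,1,1,1).

Boundary ∂_2: C_2 → C_1 acts by ∂[p,q,r] = [q,r] − [p,r] + [p,q]. For instance
  ∂[3,4,5] = [4,5] − [3,5] + [3,4],
  ∂[1,4,6] = [4,6] − [1,6] + [1,4].
The resulting 21×14 matrix has rank 13, and its Smith normal form has invariant factors (1,1,1,1,1,1,1,1,1,1,1,1,1).

Now H_k = ker ∂_k / im ∂_{k+1}, so:

  H_0: rank C_0 − rank ∂_1 = 7 − 6 = 1, and the invariant factors of ∂_1 are all 1, so H_0 = Z.
  H_1: rank ker ∂_1 − rank ∂_2 = (21 − 6) − 13 = 2, and the invariant factors of ∂_2 are all 1, so H_1 = Z^2.
  H_2: rank ker ∂_2 − rank ∂_3 = (14 − 13) − 0 = 1, and there is no ∂_3, so H_2 = Z.

As a check, the Euler characteristic is 7 − 21 + 14 = 0, which agrees with 1 − 2 + 1 = 0.
(K is a triangulation of the torus T^2.)

H_0 ≅ Z,  H_1 ≅ Z^2,  H_2 ≅ Z.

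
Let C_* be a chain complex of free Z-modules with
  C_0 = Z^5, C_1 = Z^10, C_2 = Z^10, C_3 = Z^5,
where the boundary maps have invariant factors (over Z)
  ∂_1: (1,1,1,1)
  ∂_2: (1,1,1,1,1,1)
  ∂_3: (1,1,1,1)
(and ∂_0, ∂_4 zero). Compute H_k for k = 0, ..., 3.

H_0 ≅ Z,  H_1 = 0,  H_2 = 0,  H_3 ≅ Z.

H_0: b_0 = 5 − 0 − 4 = 1; torsion from ∂_1 factors > 1: none. So H_0 ≅ Z.
H_1: b_1 = 10 − 4 − 6 = 0; torsion from ∂_2 factors > 1: none. So H_1 ≅ 0.
H_2: b_2 = 10 − 6 − 4 = 0; torsion from ∂_3 factors > 1: none. So H_2 ≅ 0.
H_3: b_3 = 5 − 4 − 0 = 1; torsion from ∂_4 factors > 1: none. So H_3 ≅ Z.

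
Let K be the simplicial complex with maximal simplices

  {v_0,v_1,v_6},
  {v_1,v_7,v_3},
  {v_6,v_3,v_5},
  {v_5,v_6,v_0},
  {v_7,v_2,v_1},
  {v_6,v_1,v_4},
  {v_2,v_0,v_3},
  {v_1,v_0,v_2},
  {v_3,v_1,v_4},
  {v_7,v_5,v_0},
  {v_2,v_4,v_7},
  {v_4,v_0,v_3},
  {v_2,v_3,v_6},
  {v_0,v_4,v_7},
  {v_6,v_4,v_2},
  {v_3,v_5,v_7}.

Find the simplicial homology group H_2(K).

We work with the vertex ordering v_0 < v_1 < v_2 < v_3 < v_4 < v_5 < v_6 < v_7. The simplices of K, each written with vertices in increasing order, are:

  0-simplices (8): [v_0], [v_1], [v_2], [v_3], [v_4], [v_5], [v_6], [v_7]
  1-simplices (24): (24 of them)
  2-simplices (16): (16 of them)

Hence C_0 ≅ Z^8, C_1 ≅ Z^24, C_2 ≅ Z^16.

The boundary map ∂_1: C_1 → C_0 sends each edge [p,q] (with p < q) to q − p.
The 8×24 boundary matrix has rank 7 and Smith normal form diag(1,1,1,1,1,1,1).

∂_2: C_2 → C_1 acts by ∂[p,q,r] = [q,r] − [p,r] + [p,q]. For instance
  ∂[v_2,v_4,v_7] = [v_4,v_7] − [v_2,v_7] + [v_2,v_4],
  ∂[v_2,v_4,v_6] = [v_4,v_6] − [v_2,v_6] + [v_2,v_4].
This gives a 24×16 integer matrix of rank 15; reducing to Smith normal form yields diagonal entries (1,1,1,1,1,1,1,1,1,1,1,1,1,1,1).

Computing H_k = (kernel of ∂_k) / (image of ∂_{k+1}):

  H_2: rank ker ∂_2 − rank ∂_3 = (16 − 15) − 0 = 1, and there is no ∂_3, so H_2 ≅ Z.

H_2 = Z.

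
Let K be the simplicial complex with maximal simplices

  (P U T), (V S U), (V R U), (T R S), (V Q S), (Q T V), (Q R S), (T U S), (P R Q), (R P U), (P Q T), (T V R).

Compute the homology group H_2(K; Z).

H_2 ≅ 0.

We work with the vertex ordering P < Q < R < S < T < U < V. The simplices of K, each written with vertices in increasing order, are:

  0-simplices (7): P, Q, R, S, T, U, V
  1-simplices (18): PQ, PR, PT, PU, QR, QS, QT, QV, RS, RT, RU, RV, ST, SU, SV, TU, TV, UV
  2-simplices (12): PQR, PQT, PRU, PTU, QRS, QSV, QTV, RST, RTV, RUV, STU, SUV

giving chain groups C_0 ≅ Z^7, C_1 ≅ Z^18, C_2 ≅ Z^12.

Boundary ∂_1: C_1 → C_0 sends each edge [p,q] (with p < q) to q − p.
The 7×18 boundary matrix has rank 6 and Smith normal form diag(1,1,1,1,1,1).

The boundary map ∂_2: C_2 → C_1 acts by ∂[p,q,r] = [q,r] − [p,r] + [p,q]. For instance
  ∂SUV = UV − SV + SU,
  ∂STU = TU − SU + ST.
The resulting 18×12 matrix has rank 12, and its Smith normal form has invariant factors (1,1,1,1,1,1,1,1,1,1,1,2).

Reading off H_k = ker ∂_k / im ∂_{k+1}:

  H_2: rank ker ∂_2 − rank ∂_3 = (12 − 12) − 0 = 0, and there is no ∂_3, so H_2 ≅ 0.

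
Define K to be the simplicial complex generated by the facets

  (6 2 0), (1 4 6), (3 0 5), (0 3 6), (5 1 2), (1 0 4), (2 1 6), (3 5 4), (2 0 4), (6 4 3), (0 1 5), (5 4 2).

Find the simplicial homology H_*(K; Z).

Fix the vertex order 0 < 1 < 2 < 3 < 4 < 5 < 6 and write every simplex with vertices in increasing order. Then dim K = 2 and the simplices of K are:

  0-simplices (7): [0], [1], [2], [3], [4], [5], [6]
  1-simplices (18): [0,1], [0,2], [0,3], [0,4], [0,5], [0,6], [1,2], [1,4], [1,5], [1,6], [2,4], [2,5], [2,6], [3,4], [3,5], [3,6], [4,5], [4,6]
  2-simplices (12): [0,1,4], [0,1,5], [0,2,4], [0,2,6], [0,3,5], [0,3,6], [1,2,5], [1,2,6], [1,4,6], [2,4,5], [3,4,5], [3,4,6]

giving chain groups C_0 ≅ Z^7, C_1 ≅ Z^18, C_2 ≅ Z^12.

Boundary ∂_1: C_1 → C_0 maps an edge to its endpoints' difference, ∂[p,q] = q − p.
As a 7×18 matrix over Z this has rank 6, with invariant factors (1,1,1,1,1,1).

The boundary map ∂_2: C_2 → C_1 acts by ∂[p,q,r] = [q,r] − [p,r] + [p,q]. For instance
  ∂[0,1,5] = [1,5] − [0,5] + [0,1],
  ∂[1,4,6] = [4,6] − [1,6] + [1,4].
The 18×12 boundary matrix has rank 12 and Smith normal form diag(1,1,1,1,1,1,1,1,1,1,1,2).

Now H_k = ker ∂_k / im ∂_{k+1}, so:

  H_0: rank C_0 − rank ∂_1 = 7 − 6 = 1, and the invariant factors of ∂_1 are all 1, so H_0 ≅ Z.
  H_1: rank ker ∂_1 − rank ∂_2 = (18 − 6) − 12 = 0, and ∂_2 has invariant factor 2 > 1, so H_1 ≅ Z/2Z.
  H_2: rank ker ∂_2 − rank ∂_3 = (12 − 12) − 0 = 0, and there is no ∂_3, so H_2 ≅ 0.

As a check, the Euler characteristic is 7 − 18 + 12 = 1, which agrees with 1 − 0 + 0 = 1.

H_0 = Z,  H_1 = Z/2Z,  H_2 = 0.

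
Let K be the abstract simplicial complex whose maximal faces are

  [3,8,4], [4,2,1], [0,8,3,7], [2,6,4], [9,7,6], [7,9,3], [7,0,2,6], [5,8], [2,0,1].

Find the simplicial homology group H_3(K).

Take the total order 0 < 1 < 2 < 3 < 4 < 5 < 6 < 7 < 8 < 9 on the vertex set. Then K (dimension 3) consists of the simplices:

  0-simplices (10): [0], [1], [2], [3], [4], [5], [6], [7], [8], [9]
  1-simplices (22): [0,1], [0,2], [0,3], [0,6], [0,7], [0,8], [1,2], [1,4], [2,4], [2,6], [2,7], [3,4], [3,7], [3,8], [3,9], [4,6], [4,8], [5,8], [6,7], [6,9], [7,8], [7,9]
  2-simplices (14): [0,1,2], [0,2,6], [0,2,7], [0,3,7], [0,3,8], [0,6,7], [0,7,8], [1,2,4], [2,4,6], [2,6,7], [3,4,8], [3,7,8], [3,7,9], [6,7,9]
  3-simplices (2): [0,2,6,7], [0,3,7,8]

so the chain groups are C_0 ≅ Z^10, C_1 ≅ Z^22, C_2 ≅ Z^14, C_3 ≅ Z^2.

Boundary ∂_1: C_1 → C_0 maps an edge to its endpoints' difference, ∂[p,q] = q − p. For instance
  ∂[3,9] = [9] − [3].
This gives a 10×22 integer matrix of rank 9; reducing to Smith normal form yields diagonal entries (1,1,1,1,1,1,1,1,1).

Boundary ∂_2: C_2 → C_1 maps a triangle to the signed sum of its edges. For instance
  ∂[0,2,7] = [2,7] − [0,7] + [0,2],
  ∂[1,2,4] = [2,4] − [1,4] + [1,2].
The 22×14 boundary matrix has rank 12 and Smith normal form diag(1,1,1,1,1,1,1,1,1,1,1,1).

Boundary ∂_3: C_3 → C_2 sends each 3-simplex σ to the alternating sum Σ_i (−1)^i (σ with its i-th vertex removed). For instance
  ∂[0,2,6,7] = [2,6,7] − [0,6,7] + [0,2,7] − [0,2,6],
  ∂[0,3,7,8] = [3,7,8] − [0,7,8] + [0,3,8] − [0,3,7].
As a 14×2 matrix over Z this has rank 2, with invariant factors (1,1).

Now H_k = ker ∂_k / im ∂_{k+1}, so:

  H_3: rank ker ∂_3 − rank ∂_4 = (2 − 2) − 0 = 0, and there is no ∂_4, so H_3 ≅ 0.

H_3 = 0.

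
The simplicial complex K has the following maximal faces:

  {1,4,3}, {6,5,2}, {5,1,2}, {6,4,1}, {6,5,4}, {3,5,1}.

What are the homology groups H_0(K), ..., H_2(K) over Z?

Take the total order 1 < 2 < 3 < 4 < 5 < 6 on the vertex set. Then K (dimension 2) consists of the simplices:

  0-simplices (6): [1], [2], [3], [4], [5], [6]
  1-simplices (12): [1,2], [1,3], [1,4], [1,5], [1,6], [2,5], [2,6], [3,4], [3,5], [4,5], [4,6], [5,6]
  2-simplices (6): [1,2,5], [1,3,4], [1,3,5], [1,4,6], [2,5,6], [4,5,6]

Hence C_0 ≅ Z^6, C_1 ≅ Z^12, C_2 ≅ Z^6.

The boundary map ∂_1: C_1 → C_0 maps an edge to its endpoints' difference, ∂[p,q] = q − p.
The 6×12 boundary matrix has rank 5 and Smith normal form diag(1,1,1,1,1).

∂_2: C_2 → C_1 acts by ∂[p,q,r] = [q,r] − [p,r] + [p,q]. For instance
  ∂[1,3,4] = [3,4] − [1,4] + [1,3],
  ∂[4,5,6] = [5,6] − [4,6] + [4,5].
As a 12×6 matrix over Z this has rank 6, with invariant factors (1,1,1,1,1,1).

Now H_k = ker ∂_k / im ∂_{k+1}, so:

  H_0: rank C_0 − rank ∂_1 = 6 − 5 = 1, and the invariant factors of ∂_1 are all 1, so H_0 ≅ Z.
  H_1: rank ker ∂_1 − rank ∂_2 = (12 − 5) − 6 = 1, and the invariant factors of ∂_2 are all 1, so H_1 ≅ Z.
  H_2: rank ker ∂_2 − rank ∂_3 = (6 − 6) − 0 = 0, and there is no ∂_3, so H_2 ≅ 0.

H_0 = Z,  H_1 = Z,  H_2 = 0.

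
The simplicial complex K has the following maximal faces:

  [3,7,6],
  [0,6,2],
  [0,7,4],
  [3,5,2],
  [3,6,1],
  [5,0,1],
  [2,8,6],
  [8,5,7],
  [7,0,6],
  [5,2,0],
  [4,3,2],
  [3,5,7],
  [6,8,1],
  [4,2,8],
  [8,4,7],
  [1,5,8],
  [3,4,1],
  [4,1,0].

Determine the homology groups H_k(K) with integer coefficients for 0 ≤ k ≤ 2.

Order the vertices as 0 < 1 < 2 < 3 < 4 < 5 < 6 < 7 < 8. Listing each simplex with vertices in this order, K has dimension 2 with simplices:

  0-simplices (9): [0], [1], [2], [3], [4], [5], [6], [7], [8]
  1-simplices (27): (27 of them)
  2-simplices (18): [0,1,4], [0,1,5], [0,2,5], [0,2,6], [0,4,7], [0,6,7], [1,3,4], [1,3,6], [1,5,8], [1,6,8], [2,3,4], [2,3,5], [2,4,8], [2,6,8], [3,5,7], [3,6,7], [4,7,8], [5,7,8]

so the chain groups are C_0 ≅ Z^9, C_1 ≅ Z^27, C_2 ≅ Z^18.

Boundary ∂_1: C_1 → C_0 sends each edge [p,q] (with p < q) to q − p. For instance
  ∂[0,5] = [5] − [0].
The 9×27 boundary matrix has rank 8 and Smith normal form diag(1,1,1,1,1,1,1,1).

Boundary ∂_2: C_2 → C_1 acts by ∂[p,q,r] = [q,r] − [p,r] + [p,q]. For instance
  ∂[2,3,5] = [3,5] − [2,5] + [2,3],
  ∂[1,5,8] = [5,8] − [1,8] + [1,5].
This gives a 27×18 integer matrix of rank 17; reducing to Smith normal form yields diagonal entries (1,1,1,1,1,1,1,1,1,1,1,1,1,1,1,1,1).

From H_k ≅ ker(∂_k) / im(∂_{k+1}) we obtain:

  H_0: rank C_0 − rank ∂_1 = 9 − 8 = 1, and the invariant factors of ∂_1 are all 1, so H_0 = Z.
  H_1: rank ker ∂_1 − rank ∂_2 = (27 − 8) − 17 = 2, and the invariant factors of ∂_2 are all 1, so H_1 = Z^2.
  H_2: rank ker ∂_2 − rank ∂_3 = (18 − 17) − 0 = 1, and there is no ∂_3, so H_2 = Z.

As a check, the Euler characteristic is 9 − 27 + 18 = 0, which agrees with 1 − 2 + 1 = 0.

H_0 = Z,  H_1 = Z^2,  H_2 = Z.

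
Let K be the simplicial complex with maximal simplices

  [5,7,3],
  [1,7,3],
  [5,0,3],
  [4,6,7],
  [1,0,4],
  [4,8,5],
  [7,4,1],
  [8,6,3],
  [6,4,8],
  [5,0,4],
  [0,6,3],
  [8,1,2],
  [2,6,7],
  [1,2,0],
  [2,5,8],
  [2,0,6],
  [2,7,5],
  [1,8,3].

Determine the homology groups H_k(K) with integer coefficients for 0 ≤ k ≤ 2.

H_0 = Z,  H_1 = Z^2,  H_2 = Z.

Fix the vertex order 0 < 1 < 2 < 3 < 4 < 5 < 6 < 7 < 8 and write every simplex with vertices in increasing order. Then dim K = 2 and the simplices of K are:

  0-simplices (9): [0], [1], [2], [3], [4], [5], [6], [7], [8]
  1-simplices (27): (27 of them)
  2-simplices (18): [0,1,2], [0,1,4], [0,2,6], [0,3,5], [0,3,6], [0,4,5], [1,2,8], [1,3,7], [1,3,8], [1,4,7], [2,5,7], [2,5,8], [2,6,7], [3,5,7], [3,6,8], [4,5,8], [4,6,7], [4,6,8]

so the chain groups are C_0 ≅ Z^9, C_1 ≅ Z^27, C_2 ≅ Z^18.

∂_1: C_1 → C_0 is given by ∂[p,q] = [q] − [p]. For instance
  ∂[5,7] = [7] − [5].
The 9×27 boundary matrix has rank 8 and Smith normal form diag(1,1,1,1,1,1,1,1).

∂_2: C_2 → C_1 sends each 2-simplex [p,q,r] to [q,r] − [p,r] + [p,q]. For instance
  ∂[2,5,7] = [5,7] − [2,7] + [2,5],
  ∂[1,3,8] = [3,8] − [1,8] + [1,3].
The resulting 27×18 matrix has rank 17, and its Smith normal form has invariant factors (1,1,1,1,1,1,1,1,1,1,1,1,1,1,1,1,1).

Computing H_k = (kernel of ∂_k) / (image of ∂_{k+1}):

  H_0: rank C_0 − rank ∂_1 = 9 − 8 = 1, and the invariant factors of ∂_1 are all 1, so H_0 = Z.
  H_1: rank ker ∂_1 − rank ∂_2 = (27 − 8) − 17 = 2, and the invariant factors of ∂_2 are all 1, so H_1 = Z^2.
  H_2: rank ker ∂_2 − rank ∂_3 = (18 − 17) − 0 = 1, and there is no ∂_3, so H_2 = Z.

(K is a triangulation of the torus T^2.)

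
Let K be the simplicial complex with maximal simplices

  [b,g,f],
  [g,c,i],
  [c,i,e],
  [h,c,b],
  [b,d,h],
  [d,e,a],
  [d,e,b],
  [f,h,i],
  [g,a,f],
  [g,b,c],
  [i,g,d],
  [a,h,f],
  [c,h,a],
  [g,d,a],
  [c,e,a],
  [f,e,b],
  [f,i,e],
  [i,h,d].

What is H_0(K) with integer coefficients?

Order the vertices as a < b < c < d < e < f < g < h < i. Listing each simplex with vertices in this order, K has dimension 2 with simplices:

  0-simplices (9): a, b, c, d, e, f, g, h, i
  1-simplices (27): ac, ad, ae, af, ag, ah, bc, bd, be, bf, bg, bh, ce, cg, ch, ci, de, dg, dh, di, ef, ei, fg, fh, fi, gi, hi
  2-simplices (18): ace, ach, ade, adg, afg, afh, bcg, bch, bde, bdh, bef, bfg, cei, cgi, dgi, dhi, efi, fhi

giving chain groups C_0 ≅ Z^9, C_1 ≅ Z^27, C_2 ≅ Z^18.

The boundary map ∂_1: C_1 → C_0 maps an edge to its endpoints' difference, ∂[p,q] = q − p. For instance
  ∂bd = d − b.
As a 9×27 matrix over Z this has rank 8, with invariant factors (1,1,1,1,1,1,1,1).

Boundary ∂_2: C_2 → C_1 sends each 2-simplex [p,q,r] to [q,r] − [p,r] + [p,q]. For instance
  ∂fhi = hi − fi + fh,
  ∂bef = ef − bf + be.
As a 27×18 matrix over Z this has rank 17, with invariant factors (1,1,1,1,1,1,1,1,1,1,1,1,1,1,1,1,1).

Computing H_k = (kernel of ∂_k) / (image of ∂_{k+1}):

  H_0: rank C_0 − rank ∂_1 = 9 − 8 = 1, and the invariant factors of ∂_1 are all 1, so H_0 ≅ Z.

(K is a triangulation of the torus T^2.)

H_0 = Z.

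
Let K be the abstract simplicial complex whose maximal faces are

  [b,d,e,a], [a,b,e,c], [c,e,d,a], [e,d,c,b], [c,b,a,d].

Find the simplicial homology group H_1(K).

Order the vertices as a < b < c < d < e. Listing each simplex with vertices in this order, K has dimension 3 with simplices:

  0-simplices (5): a, b, c, d, e
  1-simplices (10): ab, ac, ad, ae, bc, bd, be, cd, ce, de
  2-simplices (10): abc, abd, abe, acd, ace, ade, bcd, bce, bde, cde
  3-simplices (5): abcd, abce, abde, acde, bcde

Hence C_0 ≅ Z^5, C_1 ≅ Z^10, C_2 ≅ Z^10, C_3 ≅ Z^5.

Boundary ∂_1: C_1 → C_0 maps an edge to its endpoints' difference, ∂[p,q] = q − p.
As a 5×10 matrix over Z this has rank 4, with invariant factors (1,1,1,1).

∂_2: C_2 → C_1 maps a triangle to the signed sum of its edges. For instance
  ∂abc = bc − ac + ab,
  ∂cde = de − ce + cd.
As a 10×10 matrix over Z this has rank 6, with invariant factors (1,1,1,1,1,1).

Boundary ∂_3: C_3 → C_2 sends each 3-simplex σ to the alternating sum Σ_i (−1)^i (σ with its i-th vertex removed). For instance
  ∂bcde = cde − bde + bce − bcd,
  ∂abcd = bcd − acd + abd − abc.
This gives a 10×5 integer matrix of rank 4; reducing to Smith normal form yields diagonal entries (1,1,1,1).

From H_k ≅ ker(∂_k) / im(∂_{k+1}) we obtain:

  H_1: rank ker ∂_1 − rank ∂_2 = (10 − 4) − 6 = 0, and the invariant factors of ∂_2 are all 1, so H_1 ≅ 0.

H_1 = 0.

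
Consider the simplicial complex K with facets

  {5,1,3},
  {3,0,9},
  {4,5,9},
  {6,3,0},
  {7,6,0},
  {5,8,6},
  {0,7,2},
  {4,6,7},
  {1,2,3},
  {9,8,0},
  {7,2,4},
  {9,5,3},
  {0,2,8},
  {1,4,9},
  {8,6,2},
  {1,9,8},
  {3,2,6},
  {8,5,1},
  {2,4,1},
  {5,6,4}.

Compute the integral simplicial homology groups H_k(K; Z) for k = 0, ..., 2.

K has 10 vertices, 30 edges, 20 triangles.
rank ∂_0 = 0, rank ∂_1 = 9 ⇒ b_0 = 10 − 0 − 9 = 1; all invariant factors of ∂_1 are 1 so no torsion. So H_0 ≅ Z.
rank ∂_1 = 9, rank ∂_2 = 20 ⇒ b_1 = 30 − 9 − 20 = 1; ∂_2 has invariant factor(s) [2] giving torsion. So H_1 ≅ Z × Z/2.
rank ∂_2 = 20, rank ∂_3 = 0 ⇒ b_2 = 20 − 20 − 0 = 0. So H_2 ≅ 0.

H_0 ≅ Z,  H_1 ≅ Z × Z/2,  H_2 = 0.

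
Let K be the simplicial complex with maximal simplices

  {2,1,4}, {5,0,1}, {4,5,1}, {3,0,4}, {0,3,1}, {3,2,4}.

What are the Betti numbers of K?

K has 6 vertices, 12 edges, 6 triangles.
rank ∂_0 = 0, rank ∂_1 = 5 ⇒ b_0 = 6 − 0 − 5 = 1; all invariant factors of ∂_1 are 1 so no torsion. So H_0 = Z.
rank ∂_1 = 5, rank ∂_2 = 6 ⇒ b_1 = 12 − 5 − 6 = 1; all invariant factors of ∂_2 are 1 so no torsion. So H_1 = Z.
rank ∂_2 = 6, rank ∂_3 = 0 ⇒ b_2 = 6 − 6 − 0 = 0. So H_2 = 0.

b_0 = 1, b_1 = 1, b_2 = 0.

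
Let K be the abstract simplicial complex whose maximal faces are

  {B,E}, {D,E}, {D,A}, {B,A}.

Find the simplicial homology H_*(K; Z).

K has 4 vertices, 4 edges.
rank ∂_0 = 0, rank ∂_1 = 3 ⇒ b_0 = 4 − 0 − 3 = 1; all invariant factors of ∂_1 are 1 so no torsion. So H_0 = Z.
rank ∂_1 = 3, rank ∂_2 = 0 ⇒ b_1 = 4 − 3 − 0 = 1. So H_1 = Z.

H_0 ≅ Z,  H_1 ≅ Z.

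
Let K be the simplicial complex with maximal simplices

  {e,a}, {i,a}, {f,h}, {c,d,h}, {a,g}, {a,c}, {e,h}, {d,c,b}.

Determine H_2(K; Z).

H_2 = 0.

K has 9 vertices, 11 edges, 2 triangles.
rank ∂_2 = 2, rank ∂_3 = 0 ⇒ b_2 = 2 − 2 − 0 = 0. So H_2 = 0.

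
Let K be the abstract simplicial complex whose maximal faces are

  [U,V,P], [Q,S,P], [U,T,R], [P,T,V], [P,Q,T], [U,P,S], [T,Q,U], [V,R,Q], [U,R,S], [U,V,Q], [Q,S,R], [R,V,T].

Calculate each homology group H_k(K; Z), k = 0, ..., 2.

H_0 = Z,  H_1 = Z/2,  H_2 = 0.

Fix the vertex order P < Q < R < S < T < U < V and write every simplex with vertices in increasing order. Then dim K = 2 and the simplices of K are:

  0-simplices (7): P, Q, R, S, T, U, V
  1-simplices (18): PQ, PS, PT, PU, PV, QR, QS, QT, QU, QV, RS, RT, RU, RV, SU, TU, TV, UV
  2-simplices (12): PQS, PQT, PSU, PTV, PUV, QRS, QRV, QTU, QUV, RSU, RTU, RTV

Hence C_0 ≅ Z^7, C_1 ≅ Z^18, C_2 ≅ Z^12.

The boundary map ∂_1: C_1 → C_0 maps an edge to its endpoints' difference, ∂[p,q] = q − p. For instance
  ∂QU = U − Q.
The 7×18 boundary matrix has rank 6 and Smith normal form diag(1,1,1,1,1,1).

Boundary ∂_2: C_2 → C_1 sends each 2-simplex [p,q,r] to [q,r] − [p,r] + [p,q]. For instance
  ∂QUV = UV − QV + QU,
  ∂PUV = UV − PV + PU.
The 18×12 boundary matrix has rank 12 and Smith normal form diag(1,1,1,1,1,1,1,1,1,1,1,2).

Now H_k = ker ∂_k / im ∂_{k+1}, so:

  H_0: rank C_0 − rank ∂_1 = 7 − 6 = 1, and the invariant factors of ∂_1 are all 1, so H_0 = Z.
  H_1: rank ker ∂_1 − rank ∂_2 = (18 − 6) − 12 = 0, and ∂_2 has invariant factor 2 > 1, so H_1 = Z/2.
  H_2: rank ker ∂_2 − rank ∂_3 = (12 − 12) − 0 = 0, and there is no ∂_3, so H_2 = 0.

As a check, the Euler characteristic is 7 − 18 + 12 = 1, which agrees with 1 − 0 + 0 = 1.
(K is a triangulation of the real projective plane RP^2.)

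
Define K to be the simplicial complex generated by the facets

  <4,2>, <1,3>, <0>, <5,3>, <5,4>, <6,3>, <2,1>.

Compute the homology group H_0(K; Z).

H_0 = Z^2.

K has 7 vertices, 6 edges.
rank ∂_0 = 0, rank ∂_1 = 5 ⇒ b_0 = 7 − 0 − 5 = 2; all invariant factors of ∂_1 are 1 so no torsion. So H_0 = Z^2.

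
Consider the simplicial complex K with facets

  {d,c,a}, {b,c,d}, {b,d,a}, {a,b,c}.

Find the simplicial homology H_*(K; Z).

H_0 = Z,  H_1 = 0,  H_2 = Z.

K has 4 vertices, 6 edges, 4 triangles.
rank ∂_0 = 0, rank ∂_1 = 3 ⇒ b_0 = 4 − 0 − 3 = 1; all invariant factors of ∂_1 are 1 so no torsion. So H_0 = Z.
rank ∂_1 = 3, rank ∂_2 = 3 ⇒ b_1 = 6 − 3 − 3 = 0; all invariant factors of ∂_2 are 1 so no torsion. So H_1 = 0.
rank ∂_2 = 3, rank ∂_3 = 0 ⇒ b_2 = 4 − 3 − 0 = 1. So H_2 = Z.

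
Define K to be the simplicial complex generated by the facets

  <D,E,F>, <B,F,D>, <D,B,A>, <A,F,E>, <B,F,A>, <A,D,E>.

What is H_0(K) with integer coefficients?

Take the total order A < B < D < E < F on the vertex set. Then K (dimension 2) consists of the simplices:

  0-simplices (5): A, B, D, E, F
  1-simplices (9): AB, AD, AE, AF, BD, BF, DE, DF, EF
  2-simplices (6): ABD, ABF, ADE, AEF, BDF, DEF

so the chain groups are C_0 ≅ Z^5, C_1 ≅ Z^9, C_2 ≅ Z^6.

Boundary ∂_1: C_1 → C_0 maps an edge to its endpoints' difference, ∂[p,q] = q − p.
This gives a 5×9 integer matrix of rank 4; reducing to Smith normal form yields diagonal entries (1,1,1,1).

Boundary ∂_2: C_2 → C_1 acts by ∂[p,q,r] = [q,r] − [p,r] + [p,q]. For instance
  ∂ADE = DE − AE + AD,
  ∂ABD = BD − AD + AB.
This gives a 9×6 integer matrix of rank 5; reducing to Smith normal form yields diagonal entries (1,1,1,1,1).

Reading off H_k = ker ∂_k / im ∂_{k+1}:

  H_0: rank C_0 − rank ∂_1 = 5 − 4 = 1, and the invariant factors of ∂_1 are all 1, so H_0 = Z.

H_0 ≅ Z.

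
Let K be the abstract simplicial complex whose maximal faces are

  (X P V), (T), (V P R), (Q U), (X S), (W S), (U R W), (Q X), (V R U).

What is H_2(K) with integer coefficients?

K has 9 vertices, 13 edges, 4 triangles.
rank ∂_2 = 4, rank ∂_3 = 0 ⇒ b_2 = 4 − 4 − 0 = 0. So H_2 = 0.

H_2 = 0.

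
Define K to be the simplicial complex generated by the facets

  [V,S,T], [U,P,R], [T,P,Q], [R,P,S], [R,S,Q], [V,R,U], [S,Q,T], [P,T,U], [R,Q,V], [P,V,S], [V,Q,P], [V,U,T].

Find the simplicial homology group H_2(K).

Fix the vertex order P < Q < R < S < T < U < V and write every simplex with vertices in increasing order. Then dim K = 2 and the simplices of K are:

  0-simplices (7): P, Q, R, S, T, U, V
  1-simplices (18): PQ, PR, PS, PT, PU, PV, QR, QS, QT, QV, RS, RU, RV, ST, SV, TU, TV, UV
  2-simplices (12): PQT, PQV, PRS, PRU, PSV, PTU, QRS, QRV, QST, RUV, STV, TUV

so the chain groups are C_0 ≅ Z^7, C_1 ≅ Z^18, C_2 ≅ Z^12.

Boundary ∂_1: C_1 → C_0 is given by ∂[p,q] = [q] − [p].
As a 7×18 matrix over Z this has rank 6, with invariant factors (1,1,1,1,1,1).

Boundary ∂_2: C_2 → C_1 acts by ∂[p,q,r] = [q,r] − [p,r] + [p,q]. For instance
  ∂PQV = QV − PV + PQ,
  ∂PRS = RS − PS + PR.
The 18×12 boundary matrix has rank 12 and Smith normal form diag(1,1,1,1,1,1,1,1,1,1,1,2).

From H_k ≅ ker(∂_k) / im(∂_{k+1}) we obtain:

  H_2: rank ker ∂_2 − rank ∂_3 = (12 − 12) − 0 = 0, and there is no ∂_3, so H_2 ≅ 0.

H_2 = 0.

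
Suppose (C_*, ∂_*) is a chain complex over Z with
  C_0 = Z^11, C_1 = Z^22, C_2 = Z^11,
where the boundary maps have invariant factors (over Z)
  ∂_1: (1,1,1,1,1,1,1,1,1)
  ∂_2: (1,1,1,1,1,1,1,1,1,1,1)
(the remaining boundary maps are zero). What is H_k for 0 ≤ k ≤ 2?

H_0: b_0 = 11 − 0 − 9 = 2; torsion from ∂_1 factors > 1: none. So H_0 ≅ Z^2.
H_1: b_1 = 22 − 9 − 11 = 2; torsion from ∂_2 factors > 1: none. So H_1 ≅ Z^2.
H_2: b_2 = 11 − 11 − 0 = 0; torsion from ∂_3 factors > 1: none. So H_2 ≅ 0.

H_0 ≅ Z^2,  H_1 ≅ Z^2,  H_2 = 0.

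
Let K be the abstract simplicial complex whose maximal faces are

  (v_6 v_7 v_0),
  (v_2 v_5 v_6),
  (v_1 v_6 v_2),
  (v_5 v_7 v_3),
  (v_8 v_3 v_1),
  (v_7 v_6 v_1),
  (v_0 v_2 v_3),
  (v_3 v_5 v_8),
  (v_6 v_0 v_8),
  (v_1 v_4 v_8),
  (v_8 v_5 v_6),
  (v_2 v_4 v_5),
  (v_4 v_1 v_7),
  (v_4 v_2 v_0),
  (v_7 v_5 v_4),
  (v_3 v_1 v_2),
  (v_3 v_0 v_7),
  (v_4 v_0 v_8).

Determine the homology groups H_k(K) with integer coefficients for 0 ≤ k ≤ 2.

H_0 ≅ Z,  H_1 ≅ Z^2,  H_2 ≅ Z.

K has 9 vertices, 27 edges, 18 triangles.
rank ∂_0 = 0, rank ∂_1 = 8 ⇒ b_0 = 9 − 0 − 8 = 1; all invariant factors of ∂_1 are 1 so no torsion. So H_0 = Z.
rank ∂_1 = 8, rank ∂_2 = 17 ⇒ b_1 = 27 − 8 − 17 = 2; all invariant factors of ∂_2 are 1 so no torsion. So H_1 = Z^2.
rank ∂_2 = 17, rank ∂_3 = 0 ⇒ b_2 = 18 − 17 − 0 = 1. So H_2 = Z.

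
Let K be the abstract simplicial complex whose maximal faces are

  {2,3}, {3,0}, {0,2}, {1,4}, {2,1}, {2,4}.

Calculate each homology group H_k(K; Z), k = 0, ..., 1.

We work with the vertex ordering 0 < 1 < 2 < 3 < 4. The simplices of K, each written with vertices in increasing order, are:

  0-simplices (5): [0], [1], [2], [3], [4]
  1-simplices (6): [0,2], [0,3], [1,2], [1,4], [2,3], [2,4]

Hence C_0 ≅ Z^5, C_1 ≅ Z^6.

∂_1: C_1 → C_0 is given by ∂[p,q] = [q] − [p]. For instance
  ∂[1,2] = [2] − [1].
The resulting 5×6 matrix has rank 4, and its Smith normal form has invariant factors (1,1,1,1).

Computing H_k = (kernel of ∂_k) / (image of ∂_{k+1}):

  H_0: rank C_0 − rank ∂_1 = 5 − 4 = 1, and the invariant factors of ∂_1 are all 1, so H_0 ≅ Z.
  H_1: rank ker ∂_1 − rank ∂_2 = (6 − 4) − 0 = 2, and there is no ∂_2, so H_1 ≅ Z^2.

H_0 = Z,  H_1 = Z^2.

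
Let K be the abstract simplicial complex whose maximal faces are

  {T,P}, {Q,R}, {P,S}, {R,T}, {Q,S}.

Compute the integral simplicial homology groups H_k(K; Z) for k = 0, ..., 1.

H_0 ≅ Z,  H_1 ≅ Z.

Fix the vertex order P < Q < R < S < T and write every simplex with vertices in increasing order. Then dim K = 1 and the simplices of K are:

  0-simplices (5): P, Q, R, S, T
  1-simplices (5): PS, PT, QR, QS, RT

Hence C_0 ≅ Z^5, C_1 ≅ Z^5.

Boundary ∂_1: C_1 → C_0 maps an edge to its endpoints' difference, ∂[p,q] = q − p. For instance
  ∂QS = S − Q.
The 5×5 boundary matrix has rank 4 and Smith normal form diag(1,1,1,1).

From H_k ≅ ker(∂_k) / im(∂_{k+1}) we obtain:

  H_0: rank C_0 − rank ∂_1 = 5 − 4 = 1, and the invariant factors of ∂_1 are all 1, so H_0 = Z.
  H_1: rank ker ∂_1 − rank ∂_2 = (5 − 4) − 0 = 1, and there is no ∂_2, so H_1 = Z.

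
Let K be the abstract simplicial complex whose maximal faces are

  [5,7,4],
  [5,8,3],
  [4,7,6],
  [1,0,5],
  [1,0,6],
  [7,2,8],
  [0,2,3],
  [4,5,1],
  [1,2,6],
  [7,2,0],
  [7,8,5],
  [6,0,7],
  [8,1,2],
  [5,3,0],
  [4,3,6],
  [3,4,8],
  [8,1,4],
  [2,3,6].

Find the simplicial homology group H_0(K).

H_0 = Z.

K has 9 vertices, 27 edges, 18 triangles.
rank ∂_0 = 0, rank ∂_1 = 8 ⇒ b_0 = 9 − 0 − 8 = 1; all invariant factors of ∂_1 are 1 so no torsion. So H_0 ≅ Z.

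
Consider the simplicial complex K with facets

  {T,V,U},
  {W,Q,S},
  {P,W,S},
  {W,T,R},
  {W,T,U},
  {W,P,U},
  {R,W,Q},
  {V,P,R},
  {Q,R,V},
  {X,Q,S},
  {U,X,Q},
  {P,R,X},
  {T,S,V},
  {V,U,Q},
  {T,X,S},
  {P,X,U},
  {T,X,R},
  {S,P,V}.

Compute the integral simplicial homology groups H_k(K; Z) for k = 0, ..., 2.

Order the vertices as P < Q < R < S < T < U < V < W < X. Listing each simplex with vertices in this order, K has dimension 2 with simplices:

  0-simplices (9): P, Q, R, S, T, U, V, W, X
  1-simplices (27): PR, PS, PU, PV, PW, PX, QR, QS, QU, QV, QW, QX, RT, RV, RW, RX, ST, SV, SW, SX, TU, TV, TW, TX, UV, UW, UX
  2-simplices (18): PRV, PRX, PSV, PSW, PUW, PUX, QRV, QRW, QSW, QSX, QUV, QUX, RTW, RTX, STV, STX, TUV, TUW

so the chain groups are C_0 ≅ Z^9, C_1 ≅ Z^27, C_2 ≅ Z^18.

The boundary map ∂_1: C_1 → C_0 maps an edge to its endpoints' difference, ∂[p,q] = q − p. For instance
  ∂PS = S − P.
The resulting 9×27 matrix has rank 8, and its Smith normal form has invariant factors (1,1,1,1,1,1,1,1).

∂_2: C_2 → C_1 sends each 2-simplex [p,q,r] to [q,r] − [p,r] + [p,q]. For instance
  ∂PUX = UX − PX + PU,
  ∂STX = TX − SX + ST.
The 27×18 boundary matrix has rank 17 and Smith normal form diag(1,1,1,1,1,1,1,1,1,1,1,1,1,1,1,1,1).

Computing H_k = (kernel of ∂_k) / (image of ∂_{k+1}):

  H_0: rank C_0 − rank ∂_1 = 9 − 8 = 1, and the invariant factors of ∂_1 are all 1, so H_0 = Z.
  H_1: rank ker ∂_1 − rank ∂_2 = (27 − 8) − 17 = 2, and the invariant factors of ∂_2 are all 1, so H_1 = Z^2.
  H_2: rank ker ∂_2 − rank ∂_3 = (18 − 17) − 0 = 1, and there is no ∂_3, so H_2 = Z.

H_0 = Z,  H_1 = Z^2,  H_2 = Z.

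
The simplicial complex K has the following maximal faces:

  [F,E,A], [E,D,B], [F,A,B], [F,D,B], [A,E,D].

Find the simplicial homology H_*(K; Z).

Fix the vertex order A < B < D < E < F and write every simplex with vertices in increasing order. Then dim K = 2 and the simplices of K are:

  0-simplices (5): A, B, D, E, F
  1-simplices (10): AB, AD, AE, AF, BD, BE, BF, DE, DF, EF
  2-simplices (5): ABF, ADE, AEF, BDE, BDF

so the chain groups are C_0 ≅ Z^5, C_1 ≅ Z^10, C_2 ≅ Z^5.

∂_1: C_1 → C_0 sends each edge [p,q] (with p < q) to q − p. For instance
  ∂DF = F − D.
This gives a 5×10 integer matrix of rank 4; reducing to Smith normal form yields diagonal entries (1,1,1,1).

Boundary ∂_2: C_2 → C_1 acts by ∂[p,q,r] = [q,r] − [p,r] + [p,q]. For instance
  ∂BDE = DE − BE + BD,
  ∂ABF = BF − AF + AB.
This gives a 10×5 integer matrix of rank 5; reducing to Smith normal form yields diagonal entries (1,1,1,1,1).

Computing H_k = (kernel of ∂_k) / (image of ∂_{k+1}):

  H_0: rank C_0 − rank ∂_1 = 5 − 4 = 1, and the invariant factors of ∂_1 are all 1, so H_0 ≅ Z.
  H_1: rank ker ∂_1 − rank ∂_2 = (10 − 4) − 5 = 1, and the invariant factors of ∂_2 are all 1, so H_1 ≅ Z.
  H_2: rank ker ∂_2 − rank ∂_3 = (5 − 5) − 0 = 0, and there is no ∂_3, so H_2 ≅ 0.

H_0 ≅ Z,  H_1 ≅ Z,  H_2 = 0.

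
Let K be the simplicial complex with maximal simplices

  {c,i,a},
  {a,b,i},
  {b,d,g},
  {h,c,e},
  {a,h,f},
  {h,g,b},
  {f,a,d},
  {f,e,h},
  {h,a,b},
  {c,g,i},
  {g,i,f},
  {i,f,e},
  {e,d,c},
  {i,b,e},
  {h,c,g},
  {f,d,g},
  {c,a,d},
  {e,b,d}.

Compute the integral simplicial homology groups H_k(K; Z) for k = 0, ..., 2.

Order the vertices as a < b < c < d < e < f < g < h < i. Listing each simplex with vertices in this order, K has dimension 2 with simplices:

  0-simplices (9): a, b, c, d, e, f, g, h, i
  1-simplices (27): ab, ac, ad, af, ah, ai, bd, be, bg, bh, bi, cd, ce, cg, ch, ci, de, df, dg, ef, eh, ei, fg, fh, fi, gh, gi
  2-simplices (18): abh, abi, acd, aci, adf, afh, bde, bdg, bei, bgh, cde, ceh, cgh, cgi, dfg, efh, efi, fgi

Hence C_0 ≅ Z^9, C_1 ≅ Z^27, C_2 ≅ Z^18.

Boundary ∂_1: C_1 → C_0 maps an edge to its endpoints' difference, ∂[p,q] = q − p. For instance
  ∂ef = f − e.
This gives a 9×27 integer matrix of rank 8; reducing to Smith normal form yields diagonal entries (1,1,1,1,1,1,1,1).

The boundary map ∂_2: C_2 → C_1 sends each 2-simplex [p,q,r] to [q,r] − [p,r] + [p,q]. For instance
  ∂cde = de − ce + cd,
  ∂bdg = dg − bg + bd.
The 27×18 boundary matrix has rank 17 and Smith normal form diag(1,1,1,1,1,1,1,1,1,1,1,1,1,1,1,1,1).

Now H_k = ker ∂_k / im ∂_{k+1}, so:

  H_0: rank C_0 − rank ∂_1 = 9 − 8 = 1, and the invariant factors of ∂_1 are all 1, so H_0 ≅ Z.
  H_1: rank ker ∂_1 − rank ∂_2 = (27 − 8) − 17 = 2, and the invariant factors of ∂_2 are all 1, so H_1 ≅ Z^2.
  H_2: rank ker ∂_2 − rank ∂_3 = (18 − 17) − 0 = 1, and there is no ∂_3, so H_2 ≅ Z.

As a check, the Euler characteristic is 9 − 27 + 18 = 0, which agrees with 1 − 2 + 1 = 0.

H_0 ≅ Z,  H_1 ≅ Z^2,  H_2 ≅ Z.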